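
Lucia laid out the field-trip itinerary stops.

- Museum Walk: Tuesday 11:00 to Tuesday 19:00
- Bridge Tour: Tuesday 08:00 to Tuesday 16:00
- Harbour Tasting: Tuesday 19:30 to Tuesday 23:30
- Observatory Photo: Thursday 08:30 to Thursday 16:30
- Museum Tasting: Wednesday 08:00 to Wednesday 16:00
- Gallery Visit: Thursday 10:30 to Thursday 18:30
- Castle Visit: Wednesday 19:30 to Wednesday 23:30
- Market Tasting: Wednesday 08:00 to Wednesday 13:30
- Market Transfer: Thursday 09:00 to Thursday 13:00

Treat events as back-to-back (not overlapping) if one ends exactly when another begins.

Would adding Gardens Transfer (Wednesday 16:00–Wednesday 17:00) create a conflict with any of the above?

No — it doesn't clash with anything

Bridge Tour: ends Tuesday 16:00 at or before Gardens Transfer starts Wednesday 16:00 → clear.
Museum Walk: ends Tuesday 19:00 at or before Gardens Transfer starts Wednesday 16:00 → clear.
Harbour Tasting: ends Tuesday 23:30 at or before Gardens Transfer starts Wednesday 16:00 → clear.
Market Tasting: ends Wednesday 13:30 at or before Gardens Transfer starts Wednesday 16:00 → clear.
Museum Tasting: ends Wednesday 16:00 at or before Gardens Transfer starts Wednesday 16:00 → clear.
Castle Visit: starts Wednesday 19:30 at or after Gardens Transfer ends Wednesday 17:00 → clear.
Observatory Photo: starts Thursday 08:30 at or after Gardens Transfer ends Wednesday 17:00 → clear.
Market Transfer: starts Thursday 09:00 at or after Gardens Transfer ends Wednesday 17:00 → clear.
Gallery Visit: starts Thursday 10:30 at or after Gardens Transfer ends Wednesday 17:00 → clear.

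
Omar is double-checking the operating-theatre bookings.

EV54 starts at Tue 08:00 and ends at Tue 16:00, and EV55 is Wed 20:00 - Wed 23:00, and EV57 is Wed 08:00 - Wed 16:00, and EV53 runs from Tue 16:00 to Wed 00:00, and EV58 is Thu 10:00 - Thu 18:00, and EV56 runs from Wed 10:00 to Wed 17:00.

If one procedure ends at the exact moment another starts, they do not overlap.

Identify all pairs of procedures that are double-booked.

Check each pair: they overlap iff neither finishes before the other starts.
Sorted by start: EV54, EV53, EV57, EV56, EV55, EV58.
EV53 starts exactly when EV54 ends (back-to-back, no overlap); EV54 is clear from here.
EV57 starts after EV53 ends; EV53 is clear from here.
EV56 starts before EV57 ends → EV57 and EV56 overlap.
EV55 starts after EV57 ends; EV57 is clear from here.
EV55 starts after EV56 ends; EV56 is clear from here.
EV58 starts after EV55 ends.

EV56 & EV57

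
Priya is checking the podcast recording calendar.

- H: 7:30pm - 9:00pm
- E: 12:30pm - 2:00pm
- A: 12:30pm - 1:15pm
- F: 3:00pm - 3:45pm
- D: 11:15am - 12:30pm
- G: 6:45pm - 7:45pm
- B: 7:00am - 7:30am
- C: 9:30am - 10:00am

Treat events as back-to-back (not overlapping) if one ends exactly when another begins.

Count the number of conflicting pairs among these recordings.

2

Two intervals overlap when each starts before the other ends.
Sorted by start: B, C, D, A, E, F, G, H.
C starts after B ends, so B has no further overlaps.
D starts after C ends, so C has no further overlaps.
A starts exactly when D ends (back-to-back, no overlap), so D has no further overlaps.
E starts before A ends → A and E overlap.
F starts after A ends, so A has no further overlaps.
F starts after E ends, so E has no further overlaps.
G starts after F ends, so F has no further overlaps.
H starts before G ends → G and H overlap.
Overlapping pairs: A & E, G & H — 2 in total.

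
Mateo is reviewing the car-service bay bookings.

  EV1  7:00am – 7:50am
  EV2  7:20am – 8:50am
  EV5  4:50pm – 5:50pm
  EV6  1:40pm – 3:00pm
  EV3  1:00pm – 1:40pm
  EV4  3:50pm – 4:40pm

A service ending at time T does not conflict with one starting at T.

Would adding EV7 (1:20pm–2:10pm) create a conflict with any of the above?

EV1: ends 7:50am at or before EV7 starts 1:20pm → clear.
EV2: ends 8:50am at or before EV7 starts 1:20pm → clear.
EV3: starts 1:00pm before EV7 ends 2:10pm, and ends 1:40pm after EV7 starts 1:20pm → overlap.
EV6: starts 1:40pm before EV7 ends 2:10pm, and ends 3:00pm after EV7 starts 1:20pm → overlap.
EV4: starts 3:50pm at or after EV7 ends 2:10pm → clear.
EV5: starts 4:50pm at or after EV7 ends 2:10pm → clear.
EV7 overlaps EV3, EV6.

Yes — it overlaps EV3, EV6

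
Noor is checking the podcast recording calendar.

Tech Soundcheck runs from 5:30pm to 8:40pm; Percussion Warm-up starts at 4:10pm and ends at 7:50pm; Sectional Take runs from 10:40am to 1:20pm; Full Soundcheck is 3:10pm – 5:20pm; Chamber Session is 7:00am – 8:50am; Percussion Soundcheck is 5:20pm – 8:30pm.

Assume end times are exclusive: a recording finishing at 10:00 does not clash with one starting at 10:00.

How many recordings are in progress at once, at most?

3

Walk through starts and ends in time order (an end at T is processed before a start at T):
7:00am start Chamber Session → 1
8:50am end Chamber Session → 0
10:40am start Sectional Take → 1
1:20pm end Sectional Take → 0
3:10pm start Full Soundcheck → 1
4:10pm start Percussion Warm-up → 2
5:20pm end Full Soundcheck → 1
5:20pm start Percussion Soundcheck → 2
5:30pm start Tech Soundcheck → 3
7:50pm end Percussion Warm-up → 2
8:30pm end Percussion Soundcheck → 1
8:40pm end Tech Soundcheck → 0
Peak is 3, at 5:30pm (Percussion Soundcheck, Percussion Warm-up, Tech Soundcheck).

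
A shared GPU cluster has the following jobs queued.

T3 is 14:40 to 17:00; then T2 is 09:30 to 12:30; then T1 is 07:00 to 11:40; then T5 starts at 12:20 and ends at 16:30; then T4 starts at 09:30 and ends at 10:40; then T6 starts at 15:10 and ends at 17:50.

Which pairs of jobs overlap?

T1 & T2, T1 & T4, T2 & T4, T2 & T5, T3 & T5, T3 & T6, T5 & T6

Sorted by start: T1, T2, T4, T5, T3, T6.
T2 starts before T1 ends → T1 and T2 overlap.
T4 starts before T1 ends → T1 and T4 overlap.
T5 starts after T1 ends, so T1 has no further overlaps.
T4 starts before T2 ends → T2 and T4 overlap.
T5 starts before T2 ends → T2 and T5 overlap.
T3 starts after T2 ends, so T2 has no further overlaps.
T5 starts after T4 ends, so T4 has no further overlaps.
T3 starts before T5 ends → T5 and T3 overlap.
T6 starts before T5 ends → T5 and T6 overlap.
T6 starts before T3 ends → T3 and T6 overlap.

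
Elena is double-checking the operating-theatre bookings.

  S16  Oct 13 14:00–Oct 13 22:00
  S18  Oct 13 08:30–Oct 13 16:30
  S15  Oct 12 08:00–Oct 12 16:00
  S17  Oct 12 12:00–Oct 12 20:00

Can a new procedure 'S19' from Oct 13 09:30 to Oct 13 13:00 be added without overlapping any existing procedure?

S15: ends Oct 12 16:00 at or before S19 starts Oct 13 09:30 → clear.
S17: ends Oct 12 20:00 at or before S19 starts Oct 13 09:30 → clear.
S18: starts Oct 13 08:30 before S19 ends Oct 13 13:00, and ends Oct 13 16:30 after S19 starts Oct 13 09:30 → overlap.
S16: starts Oct 13 14:00 at or after S19 ends Oct 13 13:00 → clear.
S19 overlaps S18.

No — it overlaps S18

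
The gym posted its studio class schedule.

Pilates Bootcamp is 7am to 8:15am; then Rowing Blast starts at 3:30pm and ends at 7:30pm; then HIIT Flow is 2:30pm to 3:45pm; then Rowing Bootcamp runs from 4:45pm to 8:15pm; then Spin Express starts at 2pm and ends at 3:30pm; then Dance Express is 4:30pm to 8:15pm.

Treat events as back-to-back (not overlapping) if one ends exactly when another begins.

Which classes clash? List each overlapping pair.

Two intervals overlap when each starts before the other ends.
Sorted by start: Pilates Bootcamp, Spin Express, HIIT Flow, Rowing Blast, Dance Express, Rowing Bootcamp.
Spin Express starts after Pilates Bootcamp ends, so Pilates Bootcamp has no further overlaps.
HIIT Flow starts before Spin Express ends → Spin Express and HIIT Flow overlap.
Rowing Blast starts exactly when Spin Express ends (back-to-back, no overlap), so Spin Express has no further overlaps.
Rowing Blast starts before HIIT Flow ends → HIIT Flow and Rowing Blast overlap.
Dance Express starts after HIIT Flow ends, so HIIT Flow has no further overlaps.
Dance Express starts before Rowing Blast ends → Rowing Blast and Dance Express overlap.
Rowing Bootcamp starts before Rowing Blast ends → Rowing Blast and Rowing Bootcamp overlap.
Rowing Bootcamp starts before Dance Express ends → Dance Express and Rowing Bootcamp overlap.

Dance Express & Rowing Blast, Dance Express & Rowing Bootcamp, HIIT Flow & Rowing Blast, HIIT Flow & Spin Express, Rowing Blast & Rowing Bootcamp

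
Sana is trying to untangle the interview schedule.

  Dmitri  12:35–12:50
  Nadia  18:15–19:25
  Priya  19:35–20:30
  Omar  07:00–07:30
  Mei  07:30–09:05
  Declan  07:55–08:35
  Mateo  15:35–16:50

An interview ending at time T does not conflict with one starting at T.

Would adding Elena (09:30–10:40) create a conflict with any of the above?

No — it doesn't clash with anything

Omar: ends 07:30 at or before Elena starts 09:30 → clear.
Mei: ends 09:05 at or before Elena starts 09:30 → clear.
Declan: ends 08:35 at or before Elena starts 09:30 → clear.
Dmitri: starts 12:35 at or after Elena ends 10:40 → clear.
Mateo: starts 15:35 at or after Elena ends 10:40 → clear.
Nadia: starts 18:15 at or after Elena ends 10:40 → clear.
Priya: starts 19:35 at or after Elena ends 10:40 → clear.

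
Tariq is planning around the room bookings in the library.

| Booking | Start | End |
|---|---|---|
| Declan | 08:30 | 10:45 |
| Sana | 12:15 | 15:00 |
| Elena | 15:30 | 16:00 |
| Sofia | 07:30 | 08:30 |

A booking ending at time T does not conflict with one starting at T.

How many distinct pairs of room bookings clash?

0

Sorted by start: Sofia, Declan, Sana, Elena.
Declan starts exactly when Sofia ends (back-to-back, no overlap), so nothing later overlaps Sofia either.
Sana starts after Declan ends, so nothing later overlaps Declan either.
Elena starts after Sana ends.
No pair overlaps.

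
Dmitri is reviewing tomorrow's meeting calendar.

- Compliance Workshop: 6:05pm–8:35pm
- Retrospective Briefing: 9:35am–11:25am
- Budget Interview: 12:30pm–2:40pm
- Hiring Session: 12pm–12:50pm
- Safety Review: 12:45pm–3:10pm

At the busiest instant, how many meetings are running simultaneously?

Sweep the timeline, counting +1 at each start and −1 at each end (ends before starts at a tie):
9:35am start Retrospective Briefing → 1
11:25am end Retrospective Briefing → 0
12pm start Hiring Session → 1
12:30pm start Budget Interview → 2
12:45pm start Safety Review → 3
12:50pm end Hiring Session → 2
2:40pm end Budget Interview → 1
3:10pm end Safety Review → 0
6:05pm start Compliance Workshop → 1
8:35pm end Compliance Workshop → 0
Peak is 3, at 12:45pm (Budget Interview, Hiring Session, Safety Review).

3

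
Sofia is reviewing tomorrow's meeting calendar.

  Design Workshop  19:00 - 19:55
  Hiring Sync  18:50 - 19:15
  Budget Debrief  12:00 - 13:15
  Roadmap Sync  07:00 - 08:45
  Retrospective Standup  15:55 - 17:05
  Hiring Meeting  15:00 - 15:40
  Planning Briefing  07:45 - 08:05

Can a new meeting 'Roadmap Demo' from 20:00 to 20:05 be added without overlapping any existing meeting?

Roadmap Sync: ends 08:45 at or before Roadmap Demo starts 20:00 → clear.
Planning Briefing: ends 08:05 at or before Roadmap Demo starts 20:00 → clear.
Budget Debrief: ends 13:15 at or before Roadmap Demo starts 20:00 → clear.
Hiring Meeting: ends 15:40 at or before Roadmap Demo starts 20:00 → clear.
Retrospective Standup: ends 17:05 at or before Roadmap Demo starts 20:00 → clear.
Hiring Sync: ends 19:15 at or before Roadmap Demo starts 20:00 → clear.
Design Workshop: ends 19:55 at or before Roadmap Demo starts 20:00 → clear.

Yes — the slot is free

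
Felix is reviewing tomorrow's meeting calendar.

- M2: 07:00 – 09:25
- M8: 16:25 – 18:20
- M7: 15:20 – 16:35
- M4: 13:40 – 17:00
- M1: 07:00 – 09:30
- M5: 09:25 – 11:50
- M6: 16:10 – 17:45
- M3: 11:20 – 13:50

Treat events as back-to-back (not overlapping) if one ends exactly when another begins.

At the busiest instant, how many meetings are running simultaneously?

4

Sort all start/end points and keep a running count:
07:00 start M1 → 1
07:00 start M2 → 2
09:25 end M2 → 1
09:25 start M5 → 2
09:30 end M1 → 1
11:20 start M3 → 2
11:50 end M5 → 1
13:40 start M4 → 2
13:50 end M3 → 1
15:20 start M7 → 2
16:10 start M6 → 3
16:25 start M8 → 4
16:35 end M7 → 3
17:00 end M4 → 2
17:45 end M6 → 1
18:20 end M8 → 0
Peak is 4, at 16:25 (M4, M6, M7, M8).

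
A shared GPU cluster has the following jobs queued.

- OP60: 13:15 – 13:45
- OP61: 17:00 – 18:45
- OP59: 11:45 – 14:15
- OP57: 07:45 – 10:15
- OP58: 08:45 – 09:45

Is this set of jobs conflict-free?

Sorted by start: OP57, OP58, OP59, OP60, OP61.
OP58 starts before OP57 ends → OP57 and OP58 overlap.
That's a conflict, so the schedule is not conflict-free.

No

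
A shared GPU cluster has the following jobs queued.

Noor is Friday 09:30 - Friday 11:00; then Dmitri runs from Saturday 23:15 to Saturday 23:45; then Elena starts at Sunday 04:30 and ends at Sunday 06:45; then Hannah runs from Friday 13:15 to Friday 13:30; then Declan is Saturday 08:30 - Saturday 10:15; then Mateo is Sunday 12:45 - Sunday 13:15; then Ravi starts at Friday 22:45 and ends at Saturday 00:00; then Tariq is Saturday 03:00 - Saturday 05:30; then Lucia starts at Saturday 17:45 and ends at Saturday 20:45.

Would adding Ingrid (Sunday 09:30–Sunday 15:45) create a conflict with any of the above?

Noor: ends Friday 11:00 at or before Ingrid starts Sunday 09:30 → clear.
Hannah: ends Friday 13:30 at or before Ingrid starts Sunday 09:30 → clear.
Ravi: ends Saturday 00:00 at or before Ingrid starts Sunday 09:30 → clear.
Tariq: ends Saturday 05:30 at or before Ingrid starts Sunday 09:30 → clear.
Declan: ends Saturday 10:15 at or before Ingrid starts Sunday 09:30 → clear.
Lucia: ends Saturday 20:45 at or before Ingrid starts Sunday 09:30 → clear.
Dmitri: ends Saturday 23:45 at or before Ingrid starts Sunday 09:30 → clear.
Elena: ends Sunday 06:45 at or before Ingrid starts Sunday 09:30 → clear.
Mateo: starts Sunday 12:45 before Ingrid ends Sunday 15:45, and ends Sunday 13:15 after Ingrid starts Sunday 09:30 → overlap.
Ingrid overlaps Mateo.

Yes — it overlaps Mateo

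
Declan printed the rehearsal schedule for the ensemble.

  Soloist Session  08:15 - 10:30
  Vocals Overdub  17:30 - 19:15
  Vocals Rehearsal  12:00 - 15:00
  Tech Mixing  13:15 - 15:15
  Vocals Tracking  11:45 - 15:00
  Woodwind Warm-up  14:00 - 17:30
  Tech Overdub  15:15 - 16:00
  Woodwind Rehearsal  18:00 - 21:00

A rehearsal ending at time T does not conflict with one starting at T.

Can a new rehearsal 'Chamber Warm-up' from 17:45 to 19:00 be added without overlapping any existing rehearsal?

Soloist Session: ends 10:30 at or before Chamber Warm-up starts 17:45 → clear.
Vocals Tracking: ends 15:00 at or before Chamber Warm-up starts 17:45 → clear.
Vocals Rehearsal: ends 15:00 at or before Chamber Warm-up starts 17:45 → clear.
Tech Mixing: ends 15:15 at or before Chamber Warm-up starts 17:45 → clear.
Woodwind Warm-up: ends 17:30 at or before Chamber Warm-up starts 17:45 → clear.
Tech Overdub: ends 16:00 at or before Chamber Warm-up starts 17:45 → clear.
Vocals Overdub: starts 17:30 before Chamber Warm-up ends 19:00, and ends 19:15 after Chamber Warm-up starts 17:45 → overlap.
Woodwind Rehearsal: starts 18:00 before Chamber Warm-up ends 19:00, and ends 21:00 after Chamber Warm-up starts 17:45 → overlap.
Chamber Warm-up overlaps Vocals Overdub, Woodwind Rehearsal.

No — it overlaps Vocals Overdub, Woodwind Rehearsal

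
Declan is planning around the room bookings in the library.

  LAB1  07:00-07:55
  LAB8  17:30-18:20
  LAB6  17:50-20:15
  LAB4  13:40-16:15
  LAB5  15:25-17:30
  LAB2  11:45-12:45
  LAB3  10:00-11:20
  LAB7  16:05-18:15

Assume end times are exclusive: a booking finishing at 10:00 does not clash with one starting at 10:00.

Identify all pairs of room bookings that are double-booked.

Two intervals overlap when each starts before the other ends.
Sorted by start: LAB1, LAB3, LAB2, LAB4, LAB5, LAB7, LAB8, LAB6.
LAB3 starts after LAB1 ends; LAB1 is clear from here.
LAB2 starts after LAB3 ends; LAB3 is clear from here.
LAB4 starts after LAB2 ends; LAB2 is clear from here.
LAB5 starts before LAB4 ends → LAB4 and LAB5 overlap.
LAB7 starts before LAB4 ends → LAB4 and LAB7 overlap.
LAB8 starts after LAB4 ends; LAB4 is clear from here.
LAB7 starts before LAB5 ends → LAB5 and LAB7 overlap.
LAB8 starts exactly when LAB5 ends (back-to-back, no overlap); LAB5 is clear from here.
LAB8 starts before LAB7 ends → LAB7 and LAB8 overlap.
LAB6 starts before LAB7 ends → LAB7 and LAB6 overlap.
LAB6 starts before LAB8 ends → LAB8 and LAB6 overlap.

LAB4 & LAB5, LAB4 & LAB7, LAB5 & LAB7, LAB6 & LAB7, LAB6 & LAB8, LAB7 & LAB8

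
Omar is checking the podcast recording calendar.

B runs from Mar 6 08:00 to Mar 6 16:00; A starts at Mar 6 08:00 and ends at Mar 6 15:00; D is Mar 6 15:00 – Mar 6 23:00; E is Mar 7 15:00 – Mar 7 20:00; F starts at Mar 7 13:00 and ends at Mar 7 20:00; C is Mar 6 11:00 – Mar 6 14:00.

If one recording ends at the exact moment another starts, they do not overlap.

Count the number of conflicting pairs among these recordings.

Two intervals overlap when each starts before the other ends.
Sorted by start: A, B, C, D, F, E.
B starts before A ends → A and B overlap.
C starts before A ends → A and C overlap.
D starts exactly when A ends (back-to-back, no overlap), so nothing later overlaps A either.
C starts before B ends → B and C overlap.
D starts before B ends → B and D overlap.
F starts after B ends, so nothing later overlaps B either.
D starts after C ends, so nothing later overlaps C either.
F starts after D ends, so nothing later overlaps D either.
E starts before F ends → F and E overlap.
Overlapping pairs: A & B, A & C, B & C, B & D, E & F — 5 in total.

5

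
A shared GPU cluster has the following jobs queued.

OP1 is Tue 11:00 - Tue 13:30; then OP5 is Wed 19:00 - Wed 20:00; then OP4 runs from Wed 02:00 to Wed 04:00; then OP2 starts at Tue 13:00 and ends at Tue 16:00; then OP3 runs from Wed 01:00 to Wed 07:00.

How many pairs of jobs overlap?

2

Sorted by start: OP1, OP2, OP3, OP4, OP5.
OP2 starts before OP1 ends → OP1 and OP2 overlap.
OP3 starts after OP1 ends, so OP1 has no further overlaps.
OP3 starts after OP2 ends, so OP2 has no further overlaps.
OP4 starts before OP3 ends → OP3 and OP4 overlap.
OP5 starts after OP3 ends.
OP5 starts after OP4 ends.
Overlapping pairs: OP1 & OP2, OP3 & OP4 — 2 in total.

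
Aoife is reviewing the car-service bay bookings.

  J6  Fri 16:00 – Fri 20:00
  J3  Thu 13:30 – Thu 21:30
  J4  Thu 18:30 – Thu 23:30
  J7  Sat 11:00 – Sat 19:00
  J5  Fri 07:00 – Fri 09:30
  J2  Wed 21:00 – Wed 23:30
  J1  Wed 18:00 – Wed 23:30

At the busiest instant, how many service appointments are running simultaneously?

Sweep the timeline, counting +1 at each start and −1 at each end (ends before starts at a tie):
Wed 18:00 start J1 → 1
Wed 21:00 start J2 → 2
Wed 23:30 end J1 → 1
Wed 23:30 end J2 → 0
Thu 13:30 start J3 → 1
Thu 18:30 start J4 → 2
Thu 21:30 end J3 → 1
Thu 23:30 end J4 → 0
Fri 07:00 start J5 → 1
Fri 09:30 end J5 → 0
Fri 16:00 start J6 → 1
Fri 20:00 end J6 → 0
Sat 11:00 start J7 → 1
Sat 19:00 end J7 → 0
Peak is 2, at Wed 21:00 (J1, J2).

2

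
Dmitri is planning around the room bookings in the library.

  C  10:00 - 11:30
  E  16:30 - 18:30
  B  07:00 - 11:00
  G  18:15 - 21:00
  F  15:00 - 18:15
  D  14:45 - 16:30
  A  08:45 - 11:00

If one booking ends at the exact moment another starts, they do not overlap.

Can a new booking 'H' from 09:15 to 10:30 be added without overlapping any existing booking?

No — it overlaps A, B, C

B: starts 07:00 before H ends 10:30, and ends 11:00 after H starts 09:15 → overlap.
A: starts 08:45 before H ends 10:30, and ends 11:00 after H starts 09:15 → overlap.
C: starts 10:00 before H ends 10:30, and ends 11:30 after H starts 09:15 → overlap.
D: starts 14:45 at or after H ends 10:30 → clear.
F: starts 15:00 at or after H ends 10:30 → clear.
E: starts 16:30 at or after H ends 10:30 → clear.
G: starts 18:15 at or after H ends 10:30 → clear.
H overlaps A, B, C.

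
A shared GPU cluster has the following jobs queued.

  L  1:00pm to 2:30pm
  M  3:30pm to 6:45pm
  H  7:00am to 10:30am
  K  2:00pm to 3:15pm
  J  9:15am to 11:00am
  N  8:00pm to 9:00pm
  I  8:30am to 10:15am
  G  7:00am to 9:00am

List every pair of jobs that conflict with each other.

G & H, G & I, H & I, H & J, I & J, K & L

Sorted by start: G, H, I, J, L, K, M, N.
H starts before G ends → G and H overlap.
I starts before G ends → G and I overlap.
J starts after G ends — done with G.
I starts before H ends → H and I overlap.
J starts before H ends → H and J overlap.
L starts after H ends — done with H.
J starts before I ends → I and J overlap.
L starts after I ends — done with I.
L starts after J ends — done with J.
K starts before L ends → L and K overlap.
M starts after L ends — done with L.
M starts after K ends — done with K.
N starts after M ends.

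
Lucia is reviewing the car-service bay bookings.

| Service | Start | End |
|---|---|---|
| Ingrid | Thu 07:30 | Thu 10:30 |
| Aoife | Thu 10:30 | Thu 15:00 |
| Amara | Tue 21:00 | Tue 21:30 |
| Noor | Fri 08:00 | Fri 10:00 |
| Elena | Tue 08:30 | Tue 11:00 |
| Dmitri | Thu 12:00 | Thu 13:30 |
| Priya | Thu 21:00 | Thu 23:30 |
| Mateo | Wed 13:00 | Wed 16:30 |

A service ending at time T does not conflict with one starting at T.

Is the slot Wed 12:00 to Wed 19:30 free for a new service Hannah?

Elena: ends Tue 11:00 at or before Hannah starts Wed 12:00 → clear.
Amara: ends Tue 21:30 at or before Hannah starts Wed 12:00 → clear.
Mateo: starts Wed 13:00 before Hannah ends Wed 19:30, and ends Wed 16:30 after Hannah starts Wed 12:00 → overlap.
Ingrid: starts Thu 07:30 at or after Hannah ends Wed 19:30 → clear.
Aoife: starts Thu 10:30 at or after Hannah ends Wed 19:30 → clear.
Dmitri: starts Thu 12:00 at or after Hannah ends Wed 19:30 → clear.
Priya: starts Thu 21:00 at or after Hannah ends Wed 19:30 → clear.
Noor: starts Fri 08:00 at or after Hannah ends Wed 19:30 → clear.
Hannah overlaps Mateo.

No — it overlaps Mateo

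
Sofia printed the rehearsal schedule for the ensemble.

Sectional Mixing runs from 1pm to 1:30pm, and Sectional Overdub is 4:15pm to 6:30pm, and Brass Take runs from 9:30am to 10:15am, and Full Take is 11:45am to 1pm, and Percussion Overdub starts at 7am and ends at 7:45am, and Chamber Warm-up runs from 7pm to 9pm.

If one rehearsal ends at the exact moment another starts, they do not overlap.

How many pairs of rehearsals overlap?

Sorted by start: Percussion Overdub, Brass Take, Full Take, Sectional Mixing, Sectional Overdub, Chamber Warm-up.
Brass Take starts after Percussion Overdub ends — done with Percussion Overdub.
Full Take starts after Brass Take ends — done with Brass Take.
Sectional Mixing starts exactly when Full Take ends (back-to-back, no overlap) — done with Full Take.
Sectional Overdub starts after Sectional Mixing ends — done with Sectional Mixing.
Chamber Warm-up starts after Sectional Overdub ends.
No pair overlaps.

0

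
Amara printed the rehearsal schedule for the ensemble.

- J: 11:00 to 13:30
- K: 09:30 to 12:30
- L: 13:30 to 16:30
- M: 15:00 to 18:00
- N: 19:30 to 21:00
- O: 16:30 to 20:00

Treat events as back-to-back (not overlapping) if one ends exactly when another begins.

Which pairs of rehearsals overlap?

Sorted by start: K, J, L, M, O, N.
J starts before K ends → K and J overlap.
L starts after K ends — done with K.
L starts exactly when J ends (back-to-back, no overlap) — done with J.
M starts before L ends → L and M overlap.
O starts exactly when L ends (back-to-back, no overlap) — done with L.
O starts before M ends → M and O overlap.
N starts after M ends.
N starts before O ends → O and N overlap.

J & K, L & M, M & O, N & O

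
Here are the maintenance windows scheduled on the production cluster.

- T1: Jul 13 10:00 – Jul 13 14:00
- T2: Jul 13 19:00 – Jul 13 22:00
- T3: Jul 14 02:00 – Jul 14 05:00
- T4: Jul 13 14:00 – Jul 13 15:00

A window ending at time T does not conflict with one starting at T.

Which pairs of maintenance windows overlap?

Sorted by start: T1, T4, T2, T3.
T4 starts exactly when T1 ends (back-to-back, no overlap), so T1 has no further overlaps.
T2 starts after T4 ends, so T4 has no further overlaps.
T3 starts after T2 ends.

no overlapping pairs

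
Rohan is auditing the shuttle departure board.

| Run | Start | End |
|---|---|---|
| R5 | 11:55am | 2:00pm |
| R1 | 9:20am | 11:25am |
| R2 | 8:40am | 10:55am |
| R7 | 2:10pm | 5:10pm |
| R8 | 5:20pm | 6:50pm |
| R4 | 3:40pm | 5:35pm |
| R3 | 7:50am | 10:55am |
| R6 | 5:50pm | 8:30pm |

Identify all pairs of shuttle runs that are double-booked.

Sorted by start: R3, R2, R1, R5, R7, R4, R8, R6.
R2 starts before R3 ends → R3 and R2 overlap.
R1 starts before R3 ends → R3 and R1 overlap.
R5 starts after R3 ends — done with R3.
R1 starts before R2 ends → R2 and R1 overlap.
R5 starts after R2 ends — done with R2.
R5 starts after R1 ends — done with R1.
R7 starts after R5 ends — done with R5.
R4 starts before R7 ends → R7 and R4 overlap.
R8 starts after R7 ends — done with R7.
R8 starts before R4 ends → R4 and R8 overlap.
R6 starts after R4 ends.
R6 starts before R8 ends → R8 and R6 overlap.

R1 & R2, R1 & R3, R2 & R3, R4 & R7, R4 & R8, R6 & R8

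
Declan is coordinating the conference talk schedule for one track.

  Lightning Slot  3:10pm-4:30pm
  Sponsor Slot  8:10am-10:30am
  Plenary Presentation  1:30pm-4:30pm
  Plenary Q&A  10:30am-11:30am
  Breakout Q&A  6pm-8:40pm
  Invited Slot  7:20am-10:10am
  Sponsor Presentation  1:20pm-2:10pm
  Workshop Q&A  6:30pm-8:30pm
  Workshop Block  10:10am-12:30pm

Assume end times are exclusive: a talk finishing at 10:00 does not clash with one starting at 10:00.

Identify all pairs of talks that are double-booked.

Sorted by start: Invited Slot, Sponsor Slot, Workshop Block, Plenary Q&A, Sponsor Presentation, Plenary Presentation, Lightning Slot, Breakout Q&A, Workshop Q&A.
Sponsor Slot starts before Invited Slot ends → Invited Slot and Sponsor Slot overlap.
Workshop Block starts exactly when Invited Slot ends (back-to-back, no overlap), so nothing later overlaps Invited Slot either.
Workshop Block starts before Sponsor Slot ends → Sponsor Slot and Workshop Block overlap.
Plenary Q&A starts exactly when Sponsor Slot ends (back-to-back, no overlap), so nothing later overlaps Sponsor Slot either.
Plenary Q&A starts before Workshop Block ends → Workshop Block and Plenary Q&A overlap.
Sponsor Presentation starts after Workshop Block ends, so nothing later overlaps Workshop Block either.
Sponsor Presentation starts after Plenary Q&A ends, so nothing later overlaps Plenary Q&A either.
Plenary Presentation starts before Sponsor Presentation ends → Sponsor Presentation and Plenary Presentation overlap.
Lightning Slot starts after Sponsor Presentation ends, so nothing later overlaps Sponsor Presentation either.
Lightning Slot starts before Plenary Presentation ends → Plenary Presentation and Lightning Slot overlap.
Breakout Q&A starts after Plenary Presentation ends, so nothing later overlaps Plenary Presentation either.
Breakout Q&A starts after Lightning Slot ends, so nothing later overlaps Lightning Slot either.
Workshop Q&A starts before Breakout Q&A ends → Breakout Q&A and Workshop Q&A overlap.

Breakout Q&A & Workshop Q&A, Invited Slot & Sponsor Slot, Lightning Slot & Plenary Presentation, Plenary Presentation & Sponsor Presentation, Plenary Q&A & Workshop Block, Sponsor Slot & Workshop Block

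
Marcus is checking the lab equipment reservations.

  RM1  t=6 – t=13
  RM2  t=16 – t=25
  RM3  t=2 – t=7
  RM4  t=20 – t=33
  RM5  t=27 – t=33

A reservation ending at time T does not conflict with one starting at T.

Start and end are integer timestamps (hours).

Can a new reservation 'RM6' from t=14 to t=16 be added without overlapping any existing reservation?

Yes — the slot is free

RM3: ends t=7 at or before RM6 starts t=14 → clear.
RM1: ends t=13 at or before RM6 starts t=14 → clear.
RM2: starts t=16 at or after RM6 ends t=16 → clear.
RM4: starts t=20 at or after RM6 ends t=16 → clear.
RM5: starts t=27 at or after RM6 ends t=16 → clear.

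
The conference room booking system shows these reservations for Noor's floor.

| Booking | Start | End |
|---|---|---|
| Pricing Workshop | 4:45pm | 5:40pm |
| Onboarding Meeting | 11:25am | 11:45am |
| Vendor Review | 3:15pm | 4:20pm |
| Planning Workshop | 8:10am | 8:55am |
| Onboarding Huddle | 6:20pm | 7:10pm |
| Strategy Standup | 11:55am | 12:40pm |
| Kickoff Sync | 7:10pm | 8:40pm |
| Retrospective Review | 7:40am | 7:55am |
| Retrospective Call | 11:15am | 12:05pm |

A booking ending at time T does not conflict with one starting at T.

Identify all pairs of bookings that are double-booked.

Onboarding Meeting & Retrospective Call, Retrospective Call & Strategy Standup

Sorted by start: Retrospective Review, Planning Workshop, Retrospective Call, Onboarding Meeting, Strategy Standup, Vendor Review, Pricing Workshop, Onboarding Huddle, Kickoff Sync.
Planning Workshop starts after Retrospective Review ends — done with Retrospective Review.
Retrospective Call starts after Planning Workshop ends — done with Planning Workshop.
Onboarding Meeting starts before Retrospective Call ends → Retrospective Call and Onboarding Meeting overlap.
Strategy Standup starts before Retrospective Call ends → Retrospective Call and Strategy Standup overlap.
Vendor Review starts after Retrospective Call ends — done with Retrospective Call.
Strategy Standup starts after Onboarding Meeting ends — done with Onboarding Meeting.
Vendor Review starts after Strategy Standup ends — done with Strategy Standup.
Pricing Workshop starts after Vendor Review ends — done with Vendor Review.
Onboarding Huddle starts after Pricing Workshop ends — done with Pricing Workshop.
Kickoff Sync starts exactly when Onboarding Huddle ends (back-to-back, no overlap).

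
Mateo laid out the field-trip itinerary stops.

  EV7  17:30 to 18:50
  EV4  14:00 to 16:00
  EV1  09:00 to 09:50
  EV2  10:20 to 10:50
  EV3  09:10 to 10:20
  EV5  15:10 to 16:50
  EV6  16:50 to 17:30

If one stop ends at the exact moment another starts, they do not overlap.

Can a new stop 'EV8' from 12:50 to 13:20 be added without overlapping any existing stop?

Yes — the slot is free

EV1: ends 09:50 at or before EV8 starts 12:50 → clear.
EV3: ends 10:20 at or before EV8 starts 12:50 → clear.
EV2: ends 10:50 at or before EV8 starts 12:50 → clear.
EV4: starts 14:00 at or after EV8 ends 13:20 → clear.
EV5: starts 15:10 at or after EV8 ends 13:20 → clear.
EV6: starts 16:50 at or after EV8 ends 13:20 → clear.
EV7: starts 17:30 at or after EV8 ends 13:20 → clear.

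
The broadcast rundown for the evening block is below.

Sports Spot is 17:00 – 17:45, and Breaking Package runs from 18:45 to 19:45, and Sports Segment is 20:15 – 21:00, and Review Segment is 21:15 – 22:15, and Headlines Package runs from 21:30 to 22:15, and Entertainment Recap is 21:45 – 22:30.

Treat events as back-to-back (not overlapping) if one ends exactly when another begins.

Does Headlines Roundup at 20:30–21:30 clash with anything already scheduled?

Sports Spot: ends 17:45 at or before Headlines Roundup starts 20:30 → clear.
Breaking Package: ends 19:45 at or before Headlines Roundup starts 20:30 → clear.
Sports Segment: starts 20:15 before Headlines Roundup ends 21:30, and ends 21:00 after Headlines Roundup starts 20:30 → overlap.
Review Segment: starts 21:15 before Headlines Roundup ends 21:30, and ends 22:15 after Headlines Roundup starts 20:30 → overlap.
Headlines Package: starts 21:30 at or after Headlines Roundup ends 21:30 → clear.
Entertainment Recap: starts 21:45 at or after Headlines Roundup ends 21:30 → clear.
Headlines Roundup overlaps Sports Segment, Review Segment.

Yes — it overlaps Review Segment, Sports Segment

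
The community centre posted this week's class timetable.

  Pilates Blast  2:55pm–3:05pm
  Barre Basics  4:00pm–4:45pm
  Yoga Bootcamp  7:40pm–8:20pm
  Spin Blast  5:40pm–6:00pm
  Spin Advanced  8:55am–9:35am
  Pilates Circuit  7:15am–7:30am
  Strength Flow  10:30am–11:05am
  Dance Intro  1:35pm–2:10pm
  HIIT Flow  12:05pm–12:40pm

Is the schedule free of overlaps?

Yes

Sorted by start: Pilates Circuit, Spin Advanced, Strength Flow, HIIT Flow, Dance Intro, Pilates Blast, Barre Basics, Spin Blast, Yoga Bootcamp.
Spin Advanced starts after Pilates Circuit ends — done with Pilates Circuit.
Strength Flow starts after Spin Advanced ends — done with Spin Advanced.
HIIT Flow starts after Strength Flow ends — done with Strength Flow.
Dance Intro starts after HIIT Flow ends — done with HIIT Flow.
Pilates Blast starts after Dance Intro ends — done with Dance Intro.
Barre Basics starts after Pilates Blast ends — done with Pilates Blast.
Spin Blast starts after Barre Basics ends — done with Barre Basics.
Yoga Bootcamp starts after Spin Blast ends.
Every pair is clear; the schedule has no overlaps.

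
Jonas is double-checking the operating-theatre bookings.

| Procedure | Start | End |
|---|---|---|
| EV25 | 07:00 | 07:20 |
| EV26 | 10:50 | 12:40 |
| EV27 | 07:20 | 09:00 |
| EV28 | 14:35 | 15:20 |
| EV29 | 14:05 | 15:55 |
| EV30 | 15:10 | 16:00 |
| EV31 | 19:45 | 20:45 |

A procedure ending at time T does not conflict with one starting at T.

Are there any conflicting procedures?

Check each pair: they overlap iff neither finishes before the other starts.
Sorted by start: EV25, EV27, EV26, EV29, EV28, EV30, EV31.
EV27 starts exactly when EV25 ends (back-to-back, no overlap); EV25 is clear from here.
EV26 starts after EV27 ends; EV27 is clear from here.
EV29 starts after EV26 ends; EV26 is clear from here.
EV28 starts before EV29 ends → EV29 and EV28 overlap.
That's a conflict, so the schedule is not conflict-free.

Yes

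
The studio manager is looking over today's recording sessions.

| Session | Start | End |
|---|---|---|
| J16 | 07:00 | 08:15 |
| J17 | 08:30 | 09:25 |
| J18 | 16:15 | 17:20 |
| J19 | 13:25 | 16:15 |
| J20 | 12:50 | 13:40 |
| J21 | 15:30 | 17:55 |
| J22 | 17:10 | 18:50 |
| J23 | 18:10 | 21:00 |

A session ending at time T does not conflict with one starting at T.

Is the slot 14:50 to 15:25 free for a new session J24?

J16: ends 08:15 at or before J24 starts 14:50 → clear.
J17: ends 09:25 at or before J24 starts 14:50 → clear.
J20: ends 13:40 at or before J24 starts 14:50 → clear.
J19: starts 13:25 before J24 ends 15:25, and ends 16:15 after J24 starts 14:50 → overlap.
J21: starts 15:30 at or after J24 ends 15:25 → clear.
J18: starts 16:15 at or after J24 ends 15:25 → clear.
J22: starts 17:10 at or after J24 ends 15:25 → clear.
J23: starts 18:10 at or after J24 ends 15:25 → clear.
J24 overlaps J19.

No — it overlaps J19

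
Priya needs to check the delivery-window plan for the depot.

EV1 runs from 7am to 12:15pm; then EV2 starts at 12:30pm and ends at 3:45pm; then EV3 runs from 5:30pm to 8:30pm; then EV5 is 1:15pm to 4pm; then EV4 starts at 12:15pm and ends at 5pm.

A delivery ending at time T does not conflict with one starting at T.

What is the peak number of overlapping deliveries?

Sweep the timeline, counting +1 at each start and −1 at each end (ends before starts at a tie):
7am start EV1 → 1
12:15pm end EV1 → 0
12:15pm start EV4 → 1
12:30pm start EV2 → 2
1:15pm start EV5 → 3
3:45pm end EV2 → 2
4pm end EV5 → 1
5pm end EV4 → 0
5:30pm start EV3 → 1
8:30pm end EV3 → 0
Peak is 3, at 1:15pm (EV2, EV4, EV5).

3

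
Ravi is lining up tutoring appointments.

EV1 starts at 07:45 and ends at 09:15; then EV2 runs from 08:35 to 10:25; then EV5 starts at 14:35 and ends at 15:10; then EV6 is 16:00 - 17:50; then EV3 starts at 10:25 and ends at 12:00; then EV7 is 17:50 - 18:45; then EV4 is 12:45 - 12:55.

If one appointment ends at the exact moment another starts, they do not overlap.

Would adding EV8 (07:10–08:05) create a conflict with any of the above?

Yes — it overlaps EV1

EV1: starts 07:45 before EV8 ends 08:05, and ends 09:15 after EV8 starts 07:10 → overlap.
EV2: starts 08:35 at or after EV8 ends 08:05 → clear.
EV3: starts 10:25 at or after EV8 ends 08:05 → clear.
EV4: starts 12:45 at or after EV8 ends 08:05 → clear.
EV5: starts 14:35 at or after EV8 ends 08:05 → clear.
EV6: starts 16:00 at or after EV8 ends 08:05 → clear.
EV7: starts 17:50 at or after EV8 ends 08:05 → clear.
EV8 overlaps EV1.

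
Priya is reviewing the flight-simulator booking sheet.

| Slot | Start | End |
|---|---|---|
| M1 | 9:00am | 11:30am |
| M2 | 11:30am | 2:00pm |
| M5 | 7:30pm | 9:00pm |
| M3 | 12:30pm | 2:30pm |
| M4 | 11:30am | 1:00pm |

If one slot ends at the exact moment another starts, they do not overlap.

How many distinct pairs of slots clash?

3

Two intervals overlap when each starts before the other ends.
Sorted by start: M1, M2, M4, M3, M5.
M2 starts exactly when M1 ends (back-to-back, no overlap) — done with M1.
M4 starts before M2 ends → M2 and M4 overlap.
M3 starts before M2 ends → M2 and M3 overlap.
M5 starts after M2 ends.
M3 starts before M4 ends → M4 and M3 overlap.
M5 starts after M4 ends.
M5 starts after M3 ends.
Overlapping pairs: M2 & M3, M2 & M4, M3 & M4 — 3 in total.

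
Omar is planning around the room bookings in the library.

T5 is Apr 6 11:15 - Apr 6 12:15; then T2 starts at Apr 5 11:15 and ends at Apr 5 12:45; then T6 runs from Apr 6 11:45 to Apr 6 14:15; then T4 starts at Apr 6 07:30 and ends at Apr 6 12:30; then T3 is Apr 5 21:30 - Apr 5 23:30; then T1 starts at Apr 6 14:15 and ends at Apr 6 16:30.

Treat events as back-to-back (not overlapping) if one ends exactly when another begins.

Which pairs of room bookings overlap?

Sorted by start: T2, T3, T4, T5, T6, T1.
T3 starts after T2 ends — done with T2.
T4 starts after T3 ends — done with T3.
T5 starts before T4 ends → T4 and T5 overlap.
T6 starts before T4 ends → T4 and T6 overlap.
T1 starts after T4 ends.
T6 starts before T5 ends → T5 and T6 overlap.
T1 starts after T5 ends.
T1 starts exactly when T6 ends (back-to-back, no overlap).

T4 & T5, T4 & T6, T5 & T6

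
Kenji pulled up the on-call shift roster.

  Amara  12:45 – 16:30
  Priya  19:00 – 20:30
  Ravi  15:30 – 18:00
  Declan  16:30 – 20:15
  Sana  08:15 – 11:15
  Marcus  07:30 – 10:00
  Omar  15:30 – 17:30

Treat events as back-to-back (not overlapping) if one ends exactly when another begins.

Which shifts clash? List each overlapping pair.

Two intervals overlap when each starts before the other ends.
Sorted by start: Marcus, Sana, Amara, Ravi, Omar, Declan, Priya.
Sana starts before Marcus ends → Marcus and Sana overlap.
Amara starts after Marcus ends, so Marcus has no further overlaps.
Amara starts after Sana ends, so Sana has no further overlaps.
Ravi starts before Amara ends → Amara and Ravi overlap.
Omar starts before Amara ends → Amara and Omar overlap.
Declan starts exactly when Amara ends (back-to-back, no overlap), so Amara has no further overlaps.
Omar starts before Ravi ends → Ravi and Omar overlap.
Declan starts before Ravi ends → Ravi and Declan overlap.
Priya starts after Ravi ends.
Declan starts before Omar ends → Omar and Declan overlap.
Priya starts after Omar ends.
Priya starts before Declan ends → Declan and Priya overlap.

Amara & Omar, Amara & Ravi, Declan & Omar, Declan & Priya, Declan & Ravi, Marcus & Sana, Omar & Ravi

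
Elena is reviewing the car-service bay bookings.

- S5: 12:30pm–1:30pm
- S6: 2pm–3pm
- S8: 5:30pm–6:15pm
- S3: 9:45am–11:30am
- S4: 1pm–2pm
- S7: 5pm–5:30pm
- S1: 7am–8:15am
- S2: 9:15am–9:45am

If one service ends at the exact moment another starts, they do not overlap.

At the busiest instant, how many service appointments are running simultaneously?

2

Sort all start/end points and keep a running count:
7am start S1 → 1
8:15am end S1 → 0
9:15am start S2 → 1
9:45am end S2 → 0
9:45am start S3 → 1
11:30am end S3 → 0
12:30pm start S5 → 1
1pm start S4 → 2
1:30pm end S5 → 1
2pm end S4 → 0
2pm start S6 → 1
3pm end S6 → 0
5pm start S7 → 1
5:30pm end S7 → 0
5:30pm start S8 → 1
6:15pm end S8 → 0
Peak is 2, at 1pm (S4, S5).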